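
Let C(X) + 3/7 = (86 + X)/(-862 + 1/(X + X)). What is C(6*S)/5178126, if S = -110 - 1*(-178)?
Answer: -126459/653736681458 ≈ -1.9344e-7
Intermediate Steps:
S = 68 (S = -110 + 178 = 68)
C(X) = -3/7 + (86 + X)/(-862 + 1/(2*X)) (C(X) = -3/7 + (86 + X)/(-862 + 1/(X + X)) = -3/7 + (86 + X)/(-862 + 1/(2*X)))
C(6*S)/5178126 = ((3 - 38256*68 - 14*(6*68)²)/(7*(-1 + 1724*(6*68))))/5178126 = ((3 - 6376*408 - 14*408²)/(7*(-1 + 1724*408)))*(1/5178126) = ((3 - 2601408 - 14*166464)/(7*(-1 + 703392)))*(1/5178126) = ((⅐)*(3 - 2601408 - 2330496)/703391)*(1/5178126) = ((⅐)*(1/703391)*(-4931901))*(1/5178126) = -379377/378749*1/5178126 = -126459/653736681458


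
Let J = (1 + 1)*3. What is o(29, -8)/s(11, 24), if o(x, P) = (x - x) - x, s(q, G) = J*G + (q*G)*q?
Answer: -29/3048 ≈ -0.0095144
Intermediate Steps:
J = 6 (J = 2*3 = 6)
s(q, G) = 6*G + G*q² (s(q, G) = 6*G + (q*G)*q = 6*G + (G*q)*q = 6*G + G*q²)
o(x, P) = -x (o(x, P) = 0 - x = -x)
o(29, -8)/s(11, 24) = (-1*29)/((24*(6 + 11²))) = -29*1/(24*(6 + 121)) = -29/(24*127) = -29/3048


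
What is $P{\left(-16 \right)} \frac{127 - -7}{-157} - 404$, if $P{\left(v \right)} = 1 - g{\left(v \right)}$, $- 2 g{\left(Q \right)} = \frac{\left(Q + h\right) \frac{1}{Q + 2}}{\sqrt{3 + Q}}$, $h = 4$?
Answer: $- \frac{63562}{157} + \frac{402 i \sqrt{13}}{14287} \approx -404.85 + 0.10145 i$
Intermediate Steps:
$g{\left(Q \right)} = - \frac{4 + Q}{2 \left(2 + Q\right) \sqrt{3 + Q}}$ ($g{\left(Q \right)} = - \frac{\frac{Q + 4}{Q + 2} \frac{1}{\sqrt{3 + Q}}}{2} = - \frac{\frac{4 + Q}{2 + Q} \frac{1}{\sqrt{3 + Q}}}{2} = - \frac{\frac{1}{2 + Q} \frac{1}{\sqrt{3 + Q}} \left(4 + Q\right)}{2} = - \frac{4 + Q}{2 \left(2 + Q\right) \sqrt{3 + Q}}$)
$P{\left(v \right)} = 1 - \frac{-4 - v}{2 \left(2 + v\right) \sqrt{3 + v}}$
$P{\left(-16 \right)} \frac{127 - -7}{-157} - 404 = \frac{4 - 16 + 2 \sqrt{3 - 16} \left(2 - 16\right)}{2 \left(2 - 16\right) \sqrt{3 - 16}} \frac{127 - -7}{-157} - 404 = \frac{4 - 16 + 2 \sqrt{-13} \left(-14\right)}{2 \left(-14\right) i \sqrt{13}} \left(127 + 7\right) \left(- \frac{1}{157}\right) - 404 = \frac{1}{2} \left(- \frac{1}{14}\right) \left(- \frac{i \sqrt{13}}{13}\right) \left(4 - 16 + 2 i \sqrt{13} \left(-14\right)\right) 134 \left(- \frac{1}{157}\right) - 404 = \frac{1}{2} \left(- \frac{1}{14}\right) \left(- \frac{i \sqrt{13}}{13}\right) \left(4 - 16 - 28 i \sqrt{13}\right) \left(- \frac{134}{157}\right) - 404 = \frac{1}{2} \left(- \frac{1}{14}\right) \left(- \frac{i \sqrt{13}}{13}\right) \left(-12 - 28 i \sqrt{13}\right) \left(- \frac{134}{157}\right) - 404 = \frac{i \sqrt{13} \left(-12 - 28 i \sqrt{13}\right)}{364} \left(- \frac{134}{157}\right) - 404 = - \frac{67 i \sqrt{13} \left(-12 - 28 i \sqrt{13}\right)}{28574} - 404 = -404 - \frac{67 i \sqrt{13} \left(-12 - 28 i \sqrt{13}\right)}{28574}$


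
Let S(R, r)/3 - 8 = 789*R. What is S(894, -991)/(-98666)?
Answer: -1058061/49333 ≈ -21.447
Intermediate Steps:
S(R, r) = 24 + 2367*R (S(R, r) = 24 + 3*(789*R) = 24 + 2367*R)
S(894, -991)/(-98666) = (24 + 2367*894)/(-98666) = (24 + 2116098)*(-1/98666) = 2116122*(-1/98666) = -1058061/49333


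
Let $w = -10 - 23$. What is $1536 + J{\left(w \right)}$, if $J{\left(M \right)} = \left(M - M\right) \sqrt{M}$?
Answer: $1536$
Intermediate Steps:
$w = -33$ ($w = -10 - 23 = -33$)
$J{\left(M \right)} = 0$ ($J{\left(M \right)} = 0 \sqrt{M} = 0$)
$1536 + J{\left(w \right)} = 1536 + 0 = 1536$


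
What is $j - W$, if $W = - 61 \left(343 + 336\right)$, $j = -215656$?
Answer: $-174237$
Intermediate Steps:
$W = -41419$ ($W = \left(-61\right) 679 = -41419$)
$j - W = -215656 - -41419 = -215656 + 41419 = -174237$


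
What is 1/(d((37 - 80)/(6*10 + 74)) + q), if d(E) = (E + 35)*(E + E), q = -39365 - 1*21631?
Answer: -8978/547821909 ≈ -1.6389e-5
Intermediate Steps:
q = -60996 (q = -39365 - 21631 = -60996)
d(E) = 2*E*(35 + E) (d(E) = (35 + E)*(2*E) = 2*E*(35 + E))
1/(d((37 - 80)/(6*10 + 74)) + q) = 1/(2*((37 - 80)/(6*10 + 74))*(35 + (37 - 80)/(6*10 + 74)) - 60996) = 1/(2*(-43/(60 + 74))*(35 - 43/(60 + 74)) - 60996) = 1/(2*(-43/134)*(35 - 43/134) - 60996) = 1/(2*(-43/134)*(4647/134) - 60996) = 1/(-199821/8978 - 60996) = 1/(-547821909/8978) = -8978/547821909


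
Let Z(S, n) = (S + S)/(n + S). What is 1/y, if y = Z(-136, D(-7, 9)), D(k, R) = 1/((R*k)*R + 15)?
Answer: 75073/150144 ≈ 0.50001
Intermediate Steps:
D(k, R) = 1/(15 + k*R²) (D(k, R) = 1/(k*R² + 15) = 1/(15 + k*R²))
Z(S, n) = 2*S/(S + n) (Z(S, n) = (2*S)/(S + n) = 2*S/(S + n))
y = 150144/75073 (y = 2*(-136)/(-136 + 1/(15 - 7*9²)) = 2*(-136)/(-136 + 1/(15 - 7*81)) = 2*(-136)/(-136 + 1/(15 - 567)) = 2*(-136)/(-136 + 1/(-552)) = 2*(-136)/(-136 - 1/552) = 2*(-136)/(-75073/552) = 2*(-136)*(-552/75073) = 150144/75073 ≈ 2.0000)
1/y = 1/(150144/75073) = 75073/150144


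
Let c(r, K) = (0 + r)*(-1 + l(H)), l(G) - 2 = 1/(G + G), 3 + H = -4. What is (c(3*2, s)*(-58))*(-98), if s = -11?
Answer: 31668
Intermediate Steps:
H = -7 (H = -3 - 4 = -7)
l(G) = 2 + 1/(2*G) (l(G) = 2 + 1/(G + G) = 2 + 1/(2*G))
c(r, K) = 13*r/14 (c(r, K) = (0 + r)*(-1 + (2 + (1/2)/(-7))) = r*(-1 + (2 + (1/2)*(-1/7))) = r*(-1 + (2 - 1/14)) = r*(-1 + 27/14) = r*(13/14) = 13*r/14)
(c(3*2, s)*(-58))*(-98) = ((13*(3*2)/14)*(-58))*(-98) = (((13/14)*6)*(-58))*(-98) = ((39/7)*(-58))*(-98) = -2262/7*(-98) = 31668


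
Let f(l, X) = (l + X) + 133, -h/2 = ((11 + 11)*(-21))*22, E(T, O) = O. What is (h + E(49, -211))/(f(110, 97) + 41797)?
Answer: 20117/42137 ≈ 0.47742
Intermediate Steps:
h = 20328 (h = -2*(11 + 11)*(-21)*22 = -2*22*(-21)*22 = -(-924)*22 = -2*(-10164) = 20328)
f(l, X) = 133 + X + l (f(l, X) = (X + l) + 133 = 133 + X + l)
(h + E(49, -211))/(f(110, 97) + 41797) = (20328 - 211)/((133 + 97 + 110) + 41797) = 20117/(340 + 41797) = 20117/42137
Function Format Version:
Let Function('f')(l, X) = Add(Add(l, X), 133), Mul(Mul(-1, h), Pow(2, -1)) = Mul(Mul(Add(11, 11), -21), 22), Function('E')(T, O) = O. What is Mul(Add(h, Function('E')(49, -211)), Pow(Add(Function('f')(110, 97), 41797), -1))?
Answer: Rational(20117, 42137) ≈ 0.47742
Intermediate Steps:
h = 20328 (h = Mul(-2, Mul(Mul(Add(11, 11), -21), 22)) = Mul(-2, Mul(Mul(22, -21), 22)) = Mul(-2, Mul(-462, 22)) = Mul(-2, -10164) = 20328)
Function('f')(l, X) = Add(133, X, l) (Function('f')(l, X) = Add(Add(X, l), 133) = Add(133, X, l))
Mul(Add(h, Function('E')(49, -211)), Pow(Add(Function('f')(110, 97), 41797), -1)) = Mul(Add(20328, -211), Pow(Add(Add(133, 97, 110), 41797), -1)) = Mul(20117, Pow(Add(340, 41797), -1)) = Mul(20117, Pow(42137, -1)) = Mul(20117, Rational(1, 42137)) = Rational(20117, 42137)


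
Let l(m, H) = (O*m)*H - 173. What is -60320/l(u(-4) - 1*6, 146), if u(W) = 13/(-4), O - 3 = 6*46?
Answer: 24128/150785 ≈ 0.16002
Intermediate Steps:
O = 279 (O = 3 + 6*46 = 3 + 276 = 279)
u(W) = -13/4 (u(W) = 13*(-¼) = -13/4)
l(m, H) = -173 + 279*H*m (l(m, H) = (279*m)*H - 173 = 279*H*m - 173 = -173 + 279*H*m)
-60320/l(u(-4) - 1*6, 146) = -60320/(-173 + 279*146*(-13/4 - 1*6)) = -60320/(-173 + 279*146*(-13/4 - 6)) = -60320/(-173 + 279*146*(-37/4)) = -60320/(-173 - 753579/2) = -60320/(-753925/2) = -60320*(-2/753925) = 24128/150785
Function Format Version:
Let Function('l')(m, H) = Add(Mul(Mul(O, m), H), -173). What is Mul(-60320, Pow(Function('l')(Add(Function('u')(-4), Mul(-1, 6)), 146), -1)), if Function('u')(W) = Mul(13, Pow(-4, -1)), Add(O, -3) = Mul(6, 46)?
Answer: Rational(24128, 150785) ≈ 0.16002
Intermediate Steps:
O = 279 (O = Add(3, Mul(6, 46)) = Add(3, 276) = 279)
Function('u')(W) = Rational(-13, 4) (Function('u')(W) = Mul(13, Rational(-1, 4)) = Rational(-13, 4))
Function('l')(m, H) = Add(-173, Mul(279, H, m)) (Function('l')(m, H) = Add(Mul(Mul(279, m), H), -173) = Add(Mul(279, H, m), -173) = Add(-173, Mul(279, H, m)))
Mul(-60320, Pow(Function('l')(Add(Function('u')(-4), Mul(-1, 6)), 146), -1)) = Mul(-60320, Pow(Add(-173, Mul(279, 146, Add(Rational(-13, 4), Mul(-1, 6)))), -1)) = Mul(-60320, Pow(Add(-173, Mul(279, 146, Add(Rational(-13, 4), -6))), -1)) = Mul(-60320, Pow(Add(-173, Mul(279, 146, Rational(-37, 4))), -1)) = Mul(-60320, Pow(Add(-173, Rational(-753579, 2)), -1)) = Mul(-60320, Pow(Rational(-753925, 2), -1)) = Mul(-60320, Rational(-2, 753925)) = Rational(24128, 150785)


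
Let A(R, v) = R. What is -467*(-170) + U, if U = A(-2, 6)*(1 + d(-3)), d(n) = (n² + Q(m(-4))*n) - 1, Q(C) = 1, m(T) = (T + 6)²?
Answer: 79378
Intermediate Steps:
m(T) = (6 + T)²
d(n) = -1 + n + n² (d(n) = (n² + 1*n) - 1 = (n² + n) - 1 = (n + n²) - 1 = -1 + n + n²)
U = -12 (U = -2*(1 + (-1 - 3 + (-3)²)) = -2*(1 + (-1 - 3 + 9)) = -2*(1 + 5) = -2*6 = -12)
-467*(-170) + U = -467*(-170) - 12 = 79390 - 12 = 79378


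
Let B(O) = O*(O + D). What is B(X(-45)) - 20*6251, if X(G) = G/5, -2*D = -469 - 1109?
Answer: -132040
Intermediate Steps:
D = 789 (D = -(-469 - 1109)/2 = -½*(-1578) = 789)
X(G) = G/5 (X(G) = G*(⅕) = G/5)
B(O) = O*(789 + O) (B(O) = O*(O + 789) = O*(789 + O))
B(X(-45)) - 20*6251 = ((⅕)*(-45))*(789 + (⅕)*(-45)) - 20*6251 = -9*(789 - 9) - 1*125020 = -9*780 - 125020 = -7020 - 125020 = -132040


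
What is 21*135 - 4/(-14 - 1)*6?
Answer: 14183/5 ≈ 2836.6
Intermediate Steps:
21*135 - 4/(-14 - 1)*6 = 2835 - 4/(-15)*6 = 2835 - (-1/15*4)*6 = 2835 - (-4)*6/15 = 2835 - 1*(-8/5) = 2835 + 8/5 = 14183/5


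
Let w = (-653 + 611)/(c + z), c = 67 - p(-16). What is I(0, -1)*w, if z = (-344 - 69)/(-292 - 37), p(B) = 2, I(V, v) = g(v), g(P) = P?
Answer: 329/519 ≈ 0.63391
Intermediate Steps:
I(V, v) = v
c = 65 (c = 67 - 1*2 = 67 - 2 = 65)
z = 59/47 (z = -413/(-329) = -413*(-1/329) = 59/47 ≈ 1.2553)
w = -329/519 (w = (-653 + 611)/(65 + 59/47) = -42/3114/47 = -42*47/3114 = -329/519 ≈ -0.63391)
I(0, -1)*w = -1*(-329/519) = 329/519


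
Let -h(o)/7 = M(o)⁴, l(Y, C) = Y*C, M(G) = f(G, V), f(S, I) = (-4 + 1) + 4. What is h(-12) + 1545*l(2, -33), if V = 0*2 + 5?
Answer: -101977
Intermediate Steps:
V = 5 (V = 0 + 5 = 5)
f(S, I) = 1 (f(S, I) = -3 + 4 = 1)
M(G) = 1
l(Y, C) = C*Y
h(o) = -7 (h(o) = -7*1⁴ = -7*1 = -7)
h(-12) + 1545*l(2, -33) = -7 + 1545*(-33*2) = -7 + 1545*(-66) = -7 - 101970 = -101977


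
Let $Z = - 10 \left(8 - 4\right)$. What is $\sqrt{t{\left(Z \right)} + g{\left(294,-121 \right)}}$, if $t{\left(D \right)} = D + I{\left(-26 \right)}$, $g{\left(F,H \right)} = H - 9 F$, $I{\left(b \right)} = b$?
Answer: $i \sqrt{2833} \approx 53.226 i$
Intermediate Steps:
$Z = -40$ ($Z = \left(-10\right) 4 = -40$)
$t{\left(D \right)} = -26 + D$ ($t{\left(D \right)} = D - 26 = -26 + D$)
$\sqrt{t{\left(Z \right)} + g{\left(294,-121 \right)}} = \sqrt{\left(-26 - 40\right) - 2767} = \sqrt{-66 - 2767} = \sqrt{-2833} = i \sqrt{2833}$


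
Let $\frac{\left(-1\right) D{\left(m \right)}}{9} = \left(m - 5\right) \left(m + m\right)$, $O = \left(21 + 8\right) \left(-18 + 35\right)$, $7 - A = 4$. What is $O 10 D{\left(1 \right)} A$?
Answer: $1064880$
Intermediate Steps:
$A = 3$ ($A = 7 - 4 = 3$)
$O = 493$ ($O = 29 \cdot 17 = 493$)
$D{\left(m \right)} = - 18 m \left(-5 + m\right)$ ($D{\left(m \right)} = - 9 \left(m - 5\right) \left(m + m\right) = - 9 \left(-5 + m\right) 2 m = - 9 \cdot 2 m \left(-5 + m\right) = - 18 m \left(-5 + m\right)$)
$O 10 D{\left(1 \right)} A = 493 \cdot 10 \cdot 18 \cdot 1 \left(5 - 1\right) 3 = 493 \cdot 10 \cdot 18 \cdot 1 \cdot 4 \cdot 3 = 493 \cdot 10 \cdot 72 \cdot 3 = 493 \cdot 720 \cdot 3 = 493 \cdot 2160 = 1064880$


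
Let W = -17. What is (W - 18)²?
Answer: 1225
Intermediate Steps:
(W - 18)² = (-17 - 18)² = (-35)² = 1225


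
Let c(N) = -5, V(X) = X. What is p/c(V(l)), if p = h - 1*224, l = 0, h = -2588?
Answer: 2812/5 ≈ 562.40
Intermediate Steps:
p = -2812 (p = -2588 - 1*224 = -2588 - 224 = -2812)
p/c(V(l)) = -2812/(-5) = -2812*(-1/5) = 2812/5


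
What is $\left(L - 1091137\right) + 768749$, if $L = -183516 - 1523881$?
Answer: $-2029785$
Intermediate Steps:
$L = -1707397$
$\left(L - 1091137\right) + 768749 = \left(-1707397 - 1091137\right) + 768749 = -2798534 + 768749 = -2029785$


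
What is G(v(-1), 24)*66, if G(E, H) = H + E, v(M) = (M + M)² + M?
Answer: 1782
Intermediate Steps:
v(M) = M + 4*M² (v(M) = (2*M)² + M = 4*M² + M = M + 4*M²)
G(E, H) = E + H
G(v(-1), 24)*66 = (-(1 + 4*(-1)) + 24)*66 = (-(1 - 4) + 24)*66 = (-1*(-3) + 24)*66 = (3 + 24)*66 = 27*66 = 1782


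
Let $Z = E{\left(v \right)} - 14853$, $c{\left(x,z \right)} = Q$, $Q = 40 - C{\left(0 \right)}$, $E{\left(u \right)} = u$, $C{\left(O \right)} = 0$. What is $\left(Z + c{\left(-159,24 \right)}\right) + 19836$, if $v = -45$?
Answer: $4978$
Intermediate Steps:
$Q = 40$ ($Q = 40 - 0 = 40 + 0 = 40$)
$c{\left(x,z \right)} = 40$
$Z = -14898$ ($Z = -45 - 14853 = -14898$)
$\left(Z + c{\left(-159,24 \right)}\right) + 19836 = \left(-14898 + 40\right) + 19836 = -14858 + 19836 = 4978$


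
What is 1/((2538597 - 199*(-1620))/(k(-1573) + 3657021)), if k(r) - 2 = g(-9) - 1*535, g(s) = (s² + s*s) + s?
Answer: 3656641/2860977 ≈ 1.2781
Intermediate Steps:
g(s) = s + 2*s² (g(s) = (s² + s²) + s = 2*s² + s = s + 2*s²)
k(r) = -380 (k(r) = 2 + (-9*(1 + 2*(-9)) - 1*535) = 2 + (-9*(1 - 18) - 535) = 2 + (-9*(-17) - 535) = 2 + (153 - 535) = 2 - 382 = -380)
1/((2538597 - 199*(-1620))/(k(-1573) + 3657021)) = 1/((2538597 - 199*(-1620))/(-380 + 3657021)) = 1/((2538597 + 322380)/3656641) = 1/(2860977*(1/3656641)) = 1/(2860977/3656641) = 3656641/2860977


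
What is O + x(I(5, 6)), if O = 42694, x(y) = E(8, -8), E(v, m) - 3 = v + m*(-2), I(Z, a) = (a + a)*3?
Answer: 42721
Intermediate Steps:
I(Z, a) = 6*a (I(Z, a) = (2*a)*3 = 6*a)
E(v, m) = 3 + v - 2*m (E(v, m) = 3 + (v + m*(-2)) = 3 + (v - 2*m) = 3 + v - 2*m)
x(y) = 27 (x(y) = 3 + 8 - 2*(-8) = 3 + 8 + 16 = 27)
O + x(I(5, 6)) = 42694 + 27 = 42721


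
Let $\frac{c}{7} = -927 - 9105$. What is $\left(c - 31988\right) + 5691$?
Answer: $-96521$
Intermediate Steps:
$c = -70224$ ($c = 7 \left(-927 - 9105\right) = 7 \left(-10032\right) = -70224$)
$\left(c - 31988\right) + 5691 = \left(-70224 - 31988\right) + 5691 = -102212 + 5691 = -96521$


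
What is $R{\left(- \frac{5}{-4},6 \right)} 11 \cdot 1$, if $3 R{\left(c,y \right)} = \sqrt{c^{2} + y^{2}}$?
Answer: $\frac{11 \sqrt{601}}{12} \approx 22.472$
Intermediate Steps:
$R{\left(c,y \right)} = \frac{\sqrt{c^{2} + y^{2}}}{3}$
$R{\left(- \frac{5}{-4},6 \right)} 11 \cdot 1 = \frac{\sqrt{\left(- \frac{5}{-4}\right)^{2} + 6^{2}}}{3} \cdot 11 \cdot 1 = \frac{\sqrt{\left(\left(-5\right) \left(- \frac{1}{4}\right)\right)^{2} + 36}}{3} \cdot 11 \cdot 1 = \frac{\sqrt{\left(\frac{5}{4}\right)^{2} + 36}}{3} \cdot 11 \cdot 1 = \frac{\sqrt{\frac{25}{16} + 36}}{3} \cdot 11 \cdot 1 = \frac{\sqrt{\frac{601}{16}}}{3} \cdot 11 \cdot 1 = \frac{\frac{1}{4} \sqrt{601}}{3} \cdot 11 \cdot 1 = \frac{\sqrt{601}}{12} \cdot 11 \cdot 1 = \frac{11 \sqrt{601}}{12} \cdot 1 = \frac{11 \sqrt{601}}{12}$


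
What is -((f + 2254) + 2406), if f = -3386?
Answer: -1274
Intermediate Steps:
-((f + 2254) + 2406) = -((-3386 + 2254) + 2406) = -(-1132 + 2406) = -1*1274 = -1274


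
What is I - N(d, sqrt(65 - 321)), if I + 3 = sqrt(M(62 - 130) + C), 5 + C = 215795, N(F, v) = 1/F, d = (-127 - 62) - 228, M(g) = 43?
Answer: -1250/417 + sqrt(215833) ≈ 461.58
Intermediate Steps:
d = -417 (d = -189 - 228 = -417)
C = 215790 (C = -5 + 215795 = 215790)
I = -3 + sqrt(215833) (I = -3 + sqrt(43 + 215790) = -3 + sqrt(215833) ≈ 461.58)
I - N(d, sqrt(65 - 321)) = (-3 + sqrt(215833)) - 1/(-417) = (-3 + sqrt(215833)) - 1*(-1/417) = (-3 + sqrt(215833)) + 1/417 = -1250/417 + sqrt(215833)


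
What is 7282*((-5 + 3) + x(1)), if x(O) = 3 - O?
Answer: 0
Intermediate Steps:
7282*((-5 + 3) + x(1)) = 7282*((-5 + 3) + (3 - 1*1)) = 7282*(-2 + (3 - 1)) = 7282*(-2 + 2) = 7282*0 = 0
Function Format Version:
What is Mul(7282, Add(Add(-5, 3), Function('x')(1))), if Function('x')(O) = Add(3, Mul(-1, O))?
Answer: 0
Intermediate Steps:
Mul(7282, Add(Add(-5, 3), Function('x')(1))) = Mul(7282, Add(Add(-5, 3), Add(3, Mul(-1, 1)))) = Mul(7282, Add(-2, Add(3, -1))) = Mul(7282, Add(-2, 2)) = Mul(7282, 0) = 0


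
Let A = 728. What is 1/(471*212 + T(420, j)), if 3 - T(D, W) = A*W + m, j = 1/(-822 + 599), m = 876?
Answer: 223/22073045 ≈ 1.0103e-5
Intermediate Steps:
j = -1/223 (j = 1/(-223) = -1/223 ≈ -0.0044843)
T(D, W) = -873 - 728*W (T(D, W) = 3 - (728*W + 876) = 3 - (876 + 728*W) = 3 + (-876 - 728*W) = -873 - 728*W)
1/(471*212 + T(420, j)) = 1/(471*212 + (-873 - 728*(-1/223))) = 1/(99852 + (-873 + 728/223)) = 1/(99852 - 193951/223) = 1/(22073045/223) = 223/22073045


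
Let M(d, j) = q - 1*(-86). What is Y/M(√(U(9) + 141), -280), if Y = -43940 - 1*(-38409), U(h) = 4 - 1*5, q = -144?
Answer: 5531/58 ≈ 95.362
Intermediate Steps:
U(h) = -1 (U(h) = 4 - 5 = -1)
Y = -5531 (Y = -43940 + 38409 = -5531)
M(d, j) = -58 (M(d, j) = -144 - 1*(-86) = -144 + 86 = -58)
Y/M(√(U(9) + 141), -280) = -5531/(-58) = -5531*(-1/58) = 5531/58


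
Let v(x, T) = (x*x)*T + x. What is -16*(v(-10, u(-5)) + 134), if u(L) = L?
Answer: 6016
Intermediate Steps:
v(x, T) = x + T*x² (v(x, T) = x²*T + x = T*x² + x = x + T*x²)
-16*(v(-10, u(-5)) + 134) = -16*(-10*(1 - 5*(-10)) + 134) = -16*(-10*(1 + 50) + 134) = -16*(-10*51 + 134) = -16*(-510 + 134) = -16*(-376) = 6016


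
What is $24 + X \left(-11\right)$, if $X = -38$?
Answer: $442$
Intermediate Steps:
$24 + X \left(-11\right) = 24 - -418 = 24 + 418 = 442$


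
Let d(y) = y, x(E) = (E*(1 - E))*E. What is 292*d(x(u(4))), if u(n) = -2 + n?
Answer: -1168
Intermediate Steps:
x(E) = E²*(1 - E)
292*d(x(u(4))) = 292*((-2 + 4)²*(1 - (-2 + 4))) = 292*(2²*(1 - 1*2)) = 292*(4*(1 - 2)) = 292*(4*(-1)) = 292*(-4) = -1168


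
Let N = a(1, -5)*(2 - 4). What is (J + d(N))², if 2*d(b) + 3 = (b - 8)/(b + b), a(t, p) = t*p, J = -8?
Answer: 35721/400 ≈ 89.302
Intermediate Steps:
a(t, p) = p*t
N = 10 (N = (-5*1)*(2 - 4) = -5*(-2) = 10)
d(b) = -3/2 + (-8 + b)/(4*b) (d(b) = -3/2 + ((b - 8)/(b + b))/2 = -3/2 + ((-8 + b)/((2*b)))/2 = -3/2 + ((-8 + b)*(1/(2*b)))/2 = -3/2 + ((-8 + b)/(2*b))/2 = -3/2 + (-8 + b)/(4*b))
(J + d(N))² = (-8 + (-5/4 - 2/10))² = (-8 + (-5/4 - 2*⅒))² = (-8 + (-5/4 - ⅕))² = (-8 - 29/20)² = (-189/20)² = 35721/400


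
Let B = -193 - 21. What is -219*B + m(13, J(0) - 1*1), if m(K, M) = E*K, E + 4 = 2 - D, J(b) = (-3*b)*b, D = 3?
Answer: 46801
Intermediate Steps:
J(b) = -3*b**2
B = -214
E = -5 (E = -4 + (2 - 1*3) = -4 + (2 - 3) = -4 - 1 = -5)
m(K, M) = -5*K
-219*B + m(13, J(0) - 1*1) = -219*(-214) - 5*13 = 46866 - 65 = 46801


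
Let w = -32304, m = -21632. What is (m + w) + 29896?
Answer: -24040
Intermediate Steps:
(m + w) + 29896 = (-21632 - 32304) + 29896 = -53936 + 29896 = -24040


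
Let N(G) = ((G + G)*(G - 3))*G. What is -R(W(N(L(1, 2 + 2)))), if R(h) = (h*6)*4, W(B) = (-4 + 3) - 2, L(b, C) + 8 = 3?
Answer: 72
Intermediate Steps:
L(b, C) = -5 (L(b, C) = -8 + 3 = -5)
N(G) = 2*G**2*(-3 + G) (N(G) = ((2*G)*(-3 + G))*G = (2*G*(-3 + G))*G = 2*G**2*(-3 + G))
W(B) = -3 (W(B) = -1 - 2 = -3)
R(h) = 24*h (R(h) = (6*h)*4 = 24*h)
-R(W(N(L(1, 2 + 2)))) = -24*(-3) = -1*(-72) = 72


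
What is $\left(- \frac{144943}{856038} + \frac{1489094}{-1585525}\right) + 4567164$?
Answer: $\frac{6198871579012442153}{1357269649950} \approx 4.5672 \cdot 10^{6}$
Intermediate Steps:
$\left(- \frac{144943}{856038} + \frac{1489094}{-1585525}\right) + 4567164 = \left(\left(-144943\right) \frac{1}{856038} + 1489094 \left(- \frac{1}{1585525}\right)\right) + 4567164 = \left(- \frac{144943}{856038} - \frac{1489094}{1585525}\right) + 4567164 = - \frac{1504531799647}{1357269649950} + 4567164 = \frac{6198871579012442153}{1357269649950}$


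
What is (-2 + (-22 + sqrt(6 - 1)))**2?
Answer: (24 - sqrt(5))**2 ≈ 473.67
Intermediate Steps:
(-2 + (-22 + sqrt(6 - 1)))**2 = (-2 + (-22 + sqrt(5)))**2 = (-24 + sqrt(5))**2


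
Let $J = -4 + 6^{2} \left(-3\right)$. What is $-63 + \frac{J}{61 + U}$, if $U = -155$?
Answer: $- \frac{2905}{47} \approx -61.809$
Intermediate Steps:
$J = -112$ ($J = -4 + 36 \left(-3\right) = -4 - 108 = -112$)
$-63 + \frac{J}{61 + U} = -63 + \frac{1}{61 - 155} \left(-112\right) = -63 + \frac{1}{-94} \left(-112\right) = -63 - - \frac{56}{47} = -63 + \frac{56}{47} = - \frac{2905}{47}$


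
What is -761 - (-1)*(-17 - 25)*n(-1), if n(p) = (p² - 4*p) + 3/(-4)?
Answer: -1879/2 ≈ -939.50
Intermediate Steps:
n(p) = -¾ + p² - 4*p (n(p) = (p² - 4*p) + 3*(-¼) = (p² - 4*p) - ¾ = -¾ + p² - 4*p)
-761 - (-1)*(-17 - 25)*n(-1) = -761 - (-1)*(-17 - 25)*(-¾ + (-1)² - 4*(-1)) = -761 - (-1)*(-42*(-¾ + 1 + 4)) = -761 - (-1)*(-42*17/4) = -761 - (-1)*(-357)/2 = -761 - 1*357/2 = -761 - 357/2 = -1879/2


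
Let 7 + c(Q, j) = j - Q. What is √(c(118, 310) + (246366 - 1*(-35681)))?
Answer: 2*√70558 ≈ 531.25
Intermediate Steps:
c(Q, j) = -7 + j - Q (c(Q, j) = -7 + (j - Q) = -7 + j - Q)
√(c(118, 310) + (246366 - 1*(-35681))) = √((-7 + 310 - 1*118) + (246366 - 1*(-35681))) = √((-7 + 310 - 118) + (246366 + 35681)) = √(185 + 282047) = √282232 = 2*√70558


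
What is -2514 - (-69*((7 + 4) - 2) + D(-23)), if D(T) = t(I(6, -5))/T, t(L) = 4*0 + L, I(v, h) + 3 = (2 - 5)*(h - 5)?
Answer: -43512/23 ≈ -1891.8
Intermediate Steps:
I(v, h) = 12 - 3*h (I(v, h) = -3 + (2 - 5)*(h - 5) = -3 - 3*(-5 + h) = -3 + (15 - 3*h) = 12 - 3*h)
t(L) = L (t(L) = 0 + L = L)
D(T) = 27/T (D(T) = (12 - 3*(-5))/T = (12 + 15)/T = 27/T)
-2514 - (-69*((7 + 4) - 2) + D(-23)) = -2514 - (-69*((7 + 4) - 2) + 27/(-23)) = -2514 - (-69*(11 - 2) + 27*(-1/23)) = -2514 - (-69*9 - 27/23) = -2514 - (-621 - 27/23) = -2514 - 1*(-14310/23) = -2514 + 14310/23 = -43512/23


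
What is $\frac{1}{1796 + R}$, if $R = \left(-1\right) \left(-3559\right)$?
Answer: $\frac{1}{5355} \approx 0.00018674$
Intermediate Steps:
$R = 3559$
$\frac{1}{1796 + R} = \frac{1}{1796 + 3559} = \frac{1}{5355}$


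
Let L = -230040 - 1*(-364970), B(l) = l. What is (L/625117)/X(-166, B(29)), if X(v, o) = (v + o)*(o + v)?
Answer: 134930/11732820973 ≈ 1.1500e-5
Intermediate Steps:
L = 134930 (L = -230040 + 364970 = 134930)
X(v, o) = (o + v)**2 (X(v, o) = (o + v)*(o + v) = (o + v)**2)
(L/625117)/X(-166, B(29)) = (134930/625117)/((29 - 166)**2) = (134930*(1/625117))/((-137)**2) = (134930/625117)/18769 = (134930/625117)*(1/18769) = 134930/11732820973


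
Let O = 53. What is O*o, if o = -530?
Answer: -28090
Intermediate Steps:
O*o = 53*(-530) = -28090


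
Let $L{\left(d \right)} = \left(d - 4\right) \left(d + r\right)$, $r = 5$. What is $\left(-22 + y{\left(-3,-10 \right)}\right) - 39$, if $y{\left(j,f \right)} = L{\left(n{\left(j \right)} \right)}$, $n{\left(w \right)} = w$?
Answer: $-75$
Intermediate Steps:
$L{\left(d \right)} = \left(-4 + d\right) \left(5 + d\right)$ ($L{\left(d \right)} = \left(d - 4\right) \left(d + 5\right) = \left(-4 + d\right) \left(5 + d\right)$)
$y{\left(j,f \right)} = -20 + j + j^{2}$
$\left(-22 + y{\left(-3,-10 \right)}\right) - 39 = \left(-22 - \left(23 - 9\right)\right) - 39 = \left(-22 - 14\right) - 39 = -36 - 39 = -75$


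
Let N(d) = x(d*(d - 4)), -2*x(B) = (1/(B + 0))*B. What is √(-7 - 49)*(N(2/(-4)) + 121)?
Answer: 241*I*√14 ≈ 901.74*I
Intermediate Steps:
x(B) = -½ (x(B) = -1/(B + 0)*B/2 = -1/B*B/2 = -B/(2*B) = -½*1 = -½)
N(d) = -½
√(-7 - 49)*(N(2/(-4)) + 121) = √(-7 - 49)*(-½ + 121) = √(-56)*(241/2) = (2*I*√14)*(241/2) = 241*I*√14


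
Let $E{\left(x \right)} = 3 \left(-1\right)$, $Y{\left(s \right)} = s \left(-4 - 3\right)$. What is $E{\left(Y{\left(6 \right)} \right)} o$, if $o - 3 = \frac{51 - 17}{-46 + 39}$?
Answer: $\frac{39}{7} \approx 5.5714$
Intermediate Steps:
$Y{\left(s \right)} = - 7 s$ ($Y{\left(s \right)} = s \left(-7\right) = - 7 s$)
$E{\left(x \right)} = -3$
$o = - \frac{13}{7}$ ($o = 3 + \frac{51 - 17}{-46 + 39} = 3 + \frac{34}{-7} = 3 + 34 \left(- \frac{1}{7}\right) = 3 - \frac{34}{7} = - \frac{13}{7} \approx -1.8571$)
$E{\left(Y{\left(6 \right)} \right)} o = \left(-3\right) \left(- \frac{13}{7}\right) = \frac{39}{7}$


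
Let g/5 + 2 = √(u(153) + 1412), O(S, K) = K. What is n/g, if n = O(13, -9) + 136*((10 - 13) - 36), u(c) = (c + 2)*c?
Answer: -1518/17945 - 759*√25127/17945 ≈ -6.7891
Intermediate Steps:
u(c) = c*(2 + c) (u(c) = (2 + c)*c = c*(2 + c))
g = -10 + 5*√25127 (g = -10 + 5*√(153*(2 + 153) + 1412) = -10 + 5*√(153*155 + 1412) = -10 + 5*√(23715 + 1412) = -10 + 5*√25127 ≈ 782.58)
n = -5313 (n = -9 + 136*((10 - 13) - 36) = -9 + 136*(-3 - 36) = -9 + 136*(-39) = -9 - 5304 = -5313)
n/g = -5313/(-10 + 5*√25127)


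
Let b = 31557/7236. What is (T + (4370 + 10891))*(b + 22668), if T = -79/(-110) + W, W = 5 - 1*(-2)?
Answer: 91390963573/264 ≈ 3.4618e+8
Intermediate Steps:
b = 157/36 (b = 31557*(1/7236) = 157/36 ≈ 4.3611)
W = 7 (W = 5 + 2 = 7)
T = 849/110 (T = -79/(-110) + 7 = -1/110*(-79) + 7 = 79/110 + 7 = 849/110 ≈ 7.7182)
(T + (4370 + 10891))*(b + 22668) = (849/110 + (4370 + 10891))*(157/36 + 22668) = (849/110 + 15261)*(816205/36) = (1679559/110)*(816205/36) = 91390963573/264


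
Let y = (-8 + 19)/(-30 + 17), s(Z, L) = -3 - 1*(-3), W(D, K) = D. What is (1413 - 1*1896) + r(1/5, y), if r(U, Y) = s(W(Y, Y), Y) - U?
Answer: -2416/5 ≈ -483.20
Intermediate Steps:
s(Z, L) = 0 (s(Z, L) = -3 + 3 = 0)
y = -11/13 (y = 11/(-13) = 11*(-1/13) = -11/13 ≈ -0.84615)
r(U, Y) = -U (r(U, Y) = 0 - U = -U)
(1413 - 1*1896) + r(1/5, y) = (1413 - 1*1896) - 1/5 = (1413 - 1896) - 1*⅕ = -483 - ⅕ = -2416/5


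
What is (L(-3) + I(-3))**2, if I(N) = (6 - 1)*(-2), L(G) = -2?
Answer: 144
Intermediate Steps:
I(N) = -10 (I(N) = 5*(-2) = -10)
(L(-3) + I(-3))**2 = (-2 - 10)**2 = (-12)**2 = 144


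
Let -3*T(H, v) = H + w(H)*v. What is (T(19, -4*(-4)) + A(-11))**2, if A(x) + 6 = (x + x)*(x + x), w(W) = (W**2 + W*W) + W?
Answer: 109014481/9 ≈ 1.2113e+7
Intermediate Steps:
w(W) = W + 2*W**2 (w(W) = (W**2 + W**2) + W = 2*W**2 + W = W + 2*W**2)
A(x) = -6 + 4*x**2 (A(x) = -6 + (x + x)*(x + x) = -6 + (2*x)*(2*x) = -6 + 4*x**2)
T(H, v) = -H/3 - H*v*(1 + 2*H)/3 (T(H, v) = -(H + (H*(1 + 2*H))*v)/3 = -(H + H*v*(1 + 2*H))/3 = -H/3 - H*v*(1 + 2*H)/3)
(T(19, -4*(-4)) + A(-11))**2 = ((1/3)*19*(-1 - (-4*(-4))*(1 + 2*19)) + (-6 + 4*(-11)**2))**2 = ((1/3)*19*(-1 - 1*16*(1 + 38)) + (-6 + 4*121))**2 = ((1/3)*19*(-1 - 1*16*39) + (-6 + 484))**2 = ((1/3)*19*(-1 - 624) + 478)**2 = ((1/3)*19*(-625) + 478)**2 = (-11875/3 + 478)**2 = (-10441/3)**2 = 109014481/9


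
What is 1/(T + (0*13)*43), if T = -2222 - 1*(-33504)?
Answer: 1/31282 ≈ 3.1967e-5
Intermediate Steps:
T = 31282 (T = -2222 + 33504 = 31282)
1/(T + (0*13)*43) = 1/(31282 + (0*13)*43) = 1/(31282 + 0*43) = 1/(31282 + 0) = 1/31282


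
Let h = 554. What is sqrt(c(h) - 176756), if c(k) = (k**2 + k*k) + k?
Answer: sqrt(437630) ≈ 661.54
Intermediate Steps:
c(k) = k + 2*k**2 (c(k) = (k**2 + k**2) + k = 2*k**2 + k = k + 2*k**2)
sqrt(c(h) - 176756) = sqrt(554*(1 + 2*554) - 176756) = sqrt(554*(1 + 1108) - 176756) = sqrt(554*1109 - 176756) = sqrt(614386 - 176756) = sqrt(437630)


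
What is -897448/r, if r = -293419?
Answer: 897448/293419 ≈ 3.0586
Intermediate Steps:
-897448/r = -897448/(-293419) = -897448*(-1/293419) = 897448/293419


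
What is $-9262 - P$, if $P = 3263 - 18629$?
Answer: $6104$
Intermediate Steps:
$P = -15366$
$-9262 - P = -9262 - -15366 = -9262 + 15366 = 6104$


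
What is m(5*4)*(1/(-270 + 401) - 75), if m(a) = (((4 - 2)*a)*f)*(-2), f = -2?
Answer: -1571840/131 ≈ -11999.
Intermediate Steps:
m(a) = 8*a (m(a) = (((4 - 2)*a)*(-2))*(-2) = ((2*a)*(-2))*(-2) = -4*a*(-2) = 8*a)
m(5*4)*(1/(-270 + 401) - 75) = (8*(5*4))*(1/(-270 + 401) - 75) = (8*20)*(1/131 - 75) = 160*(1/131 - 75) = 160*(-9824/131) = -1571840/131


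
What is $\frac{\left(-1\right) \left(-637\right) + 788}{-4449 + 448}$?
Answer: $- \frac{1425}{4001} \approx -0.35616$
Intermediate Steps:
$\frac{\left(-1\right) \left(-637\right) + 788}{-4449 + 448} = \frac{637 + 788}{-4001} = 1425 \left(- \frac{1}{4001}\right) = - \frac{1425}{4001}$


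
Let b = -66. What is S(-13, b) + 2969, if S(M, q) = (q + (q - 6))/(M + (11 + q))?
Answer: 101015/34 ≈ 2971.0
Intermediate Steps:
S(M, q) = (-6 + 2*q)/(11 + M + q) (S(M, q) = (q + (-6 + q))/(11 + M + q) = (-6 + 2*q)/(11 + M + q))
S(-13, b) + 2969 = 2*(-3 - 66)/(11 - 13 - 66) + 2969 = 2*(-69)/(-68) + 2969 = 2*(-1/68)*(-69) + 2969 = 69/34 + 2969 = 101015/34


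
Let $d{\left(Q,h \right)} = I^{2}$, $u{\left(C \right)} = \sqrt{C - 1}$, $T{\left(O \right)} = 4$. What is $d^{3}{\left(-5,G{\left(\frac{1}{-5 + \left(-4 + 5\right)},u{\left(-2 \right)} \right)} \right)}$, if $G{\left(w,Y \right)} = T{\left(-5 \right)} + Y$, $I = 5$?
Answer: $15625$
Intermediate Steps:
$u{\left(C \right)} = \sqrt{-1 + C}$
$G{\left(w,Y \right)} = 4 + Y$
$d{\left(Q,h \right)} = 25$ ($d{\left(Q,h \right)} = 5^{2} = 25$)
$d^{3}{\left(-5,G{\left(\frac{1}{-5 + \left(-4 + 5\right)},u{\left(-2 \right)} \right)} \right)} = 25^{3} = 15625$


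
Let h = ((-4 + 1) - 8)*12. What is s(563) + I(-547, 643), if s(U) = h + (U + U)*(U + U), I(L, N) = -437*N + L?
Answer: 986206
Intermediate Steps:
I(L, N) = L - 437*N
h = -132 (h = (-3 - 8)*12 = -11*12 = -132)
s(U) = -132 + 4*U**2 (s(U) = -132 + (U + U)*(U + U) = -132 + (2*U)*(2*U) = -132 + 4*U**2)
s(563) + I(-547, 643) = (-132 + 4*563**2) + (-547 - 437*643) = (-132 + 4*316969) + (-547 - 280991) = (-132 + 1267876) - 281538 = 1267744 - 281538 = 986206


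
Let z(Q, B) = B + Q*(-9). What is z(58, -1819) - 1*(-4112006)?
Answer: 4109665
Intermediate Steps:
z(Q, B) = B - 9*Q
z(58, -1819) - 1*(-4112006) = (-1819 - 9*58) - 1*(-4112006) = (-1819 - 522) + 4112006 = -2341 + 4112006 = 4109665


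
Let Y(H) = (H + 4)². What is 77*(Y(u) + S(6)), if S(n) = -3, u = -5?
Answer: -154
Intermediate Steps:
Y(H) = (4 + H)²
77*(Y(u) + S(6)) = 77*((4 - 5)² - 3) = 77*((-1)² - 3) = 77*(1 - 3) = 77*(-2) = -154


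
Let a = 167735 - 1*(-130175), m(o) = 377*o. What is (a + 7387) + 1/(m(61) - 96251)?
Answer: 22364226437/73254 ≈ 3.0530e+5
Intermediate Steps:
a = 297910 (a = 167735 + 130175 = 297910)
(a + 7387) + 1/(m(61) - 96251) = (297910 + 7387) + 1/(377*61 - 96251) = 305297 + 1/(22997 - 96251) = 305297 + 1/(-73254) = 305297 - 1/73254 = 22364226437/73254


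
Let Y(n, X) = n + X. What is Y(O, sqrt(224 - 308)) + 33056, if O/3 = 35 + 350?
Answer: 34211 + 2*I*sqrt(21) ≈ 34211.0 + 9.1651*I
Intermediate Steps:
O = 1155 (O = 3*(35 + 350) = 3*385 = 1155)
Y(n, X) = X + n
Y(O, sqrt(224 - 308)) + 33056 = (sqrt(224 - 308) + 1155) + 33056 = (sqrt(-84) + 1155) + 33056 = (2*I*sqrt(21) + 1155) + 33056 = (1155 + 2*I*sqrt(21)) + 33056 = 34211 + 2*I*sqrt(21)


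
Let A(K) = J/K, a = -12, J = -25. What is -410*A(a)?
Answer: -5125/6 ≈ -854.17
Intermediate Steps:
A(K) = -25/K
-410*A(a) = -(-10250)/(-12) = -(-10250)*(-1)/12 = -410*25/12 = -5125/6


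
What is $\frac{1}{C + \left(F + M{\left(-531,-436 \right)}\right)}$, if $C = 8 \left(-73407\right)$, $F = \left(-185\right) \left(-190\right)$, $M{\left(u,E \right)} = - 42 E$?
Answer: $- \frac{1}{533794} \approx -1.8734 \cdot 10^{-6}$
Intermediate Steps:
$F = 35150$
$C = -587256$
$\frac{1}{C + \left(F + M{\left(-531,-436 \right)}\right)} = \frac{1}{-587256 + \left(35150 - -18312\right)} = \frac{1}{-587256 + \left(35150 + 18312\right)} = \frac{1}{-587256 + 53462} = \frac{1}{-533794} = - \frac{1}{533794}$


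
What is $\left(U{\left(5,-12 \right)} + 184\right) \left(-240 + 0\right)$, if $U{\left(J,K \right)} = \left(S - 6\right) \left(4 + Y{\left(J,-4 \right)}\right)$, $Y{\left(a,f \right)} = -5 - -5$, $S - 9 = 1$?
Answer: $-48000$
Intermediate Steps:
$S = 10$ ($S = 9 + 1 = 10$)
$Y{\left(a,f \right)} = 0$ ($Y{\left(a,f \right)} = -5 + 5 = 0$)
$U{\left(J,K \right)} = 16$ ($U{\left(J,K \right)} = \left(10 - 6\right) \left(4 + 0\right) = 4 \cdot 4 = 16$)
$\left(U{\left(5,-12 \right)} + 184\right) \left(-240 + 0\right) = \left(16 + 184\right) \left(-240 + 0\right) = 200 \left(-240\right) = -48000$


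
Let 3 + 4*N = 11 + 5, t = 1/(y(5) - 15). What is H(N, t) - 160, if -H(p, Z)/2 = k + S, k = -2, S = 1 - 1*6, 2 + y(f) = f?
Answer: -146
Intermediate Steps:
y(f) = -2 + f
S = -5 (S = 1 - 6 = -5)
t = -1/12 (t = 1/((-2 + 5) - 15) = 1/(3 - 15) = 1/(-12) = -1/12 ≈ -0.083333)
N = 13/4 (N = -¾ + (11 + 5)/4 = -¾ + (¼)*16 = -¾ + 4 = 13/4 ≈ 3.2500)
H(p, Z) = 14 (H(p, Z) = -2*(-2 - 5) = -2*(-7) = 14)
H(N, t) - 160 = 14 - 160 = -146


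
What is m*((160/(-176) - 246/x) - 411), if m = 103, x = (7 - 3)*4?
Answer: -3872903/88 ≈ -44010.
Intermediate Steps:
x = 16 (x = 4*4 = 16)
m*((160/(-176) - 246/x) - 411) = 103*((160/(-176) - 246/16) - 411) = 103*((160*(-1/176) - 246*1/16) - 411) = 103*((-10/11 - 123/8) - 411) = 103*(-1433/88 - 411) = 103*(-37601/88) = -3872903/88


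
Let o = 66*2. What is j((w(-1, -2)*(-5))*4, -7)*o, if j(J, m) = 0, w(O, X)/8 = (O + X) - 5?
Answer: 0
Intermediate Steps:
w(O, X) = -40 + 8*O + 8*X (w(O, X) = 8*((O + X) - 5) = 8*(-5 + O + X) = -40 + 8*O + 8*X)
o = 132
j((w(-1, -2)*(-5))*4, -7)*o = 0*132 = 0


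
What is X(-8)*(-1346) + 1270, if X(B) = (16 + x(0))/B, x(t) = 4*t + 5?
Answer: 19213/4 ≈ 4803.3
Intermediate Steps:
x(t) = 5 + 4*t
X(B) = 21/B (X(B) = (16 + (5 + 4*0))/B = (16 + (5 + 0))/B = (16 + 5)/B = 21/B)
X(-8)*(-1346) + 1270 = (21/(-8))*(-1346) + 1270 = (21*(-1/8))*(-1346) + 1270 = -21/8*(-1346) + 1270 = 14133/4 + 1270 = 19213/4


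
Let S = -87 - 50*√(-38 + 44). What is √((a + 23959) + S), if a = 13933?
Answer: √(37805 - 50*√6) ≈ 194.12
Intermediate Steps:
S = -87 - 50*√6 ≈ -209.47
√((a + 23959) + S) = √((13933 + 23959) + (-87 - 50*√6)) = √(37892 + (-87 - 50*√6)) = √(37805 - 50*√6)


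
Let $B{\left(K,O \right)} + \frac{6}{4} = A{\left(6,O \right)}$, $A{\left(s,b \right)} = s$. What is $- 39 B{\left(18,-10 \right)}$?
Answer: $- \frac{351}{2} \approx -175.5$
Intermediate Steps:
$B{\left(K,O \right)} = \frac{9}{2}$ ($B{\left(K,O \right)} = - \frac{3}{2} + 6 = \frac{9}{2}$)
$- 39 B{\left(18,-10 \right)} = \left(-39\right) \frac{9}{2} = - \frac{351}{2}$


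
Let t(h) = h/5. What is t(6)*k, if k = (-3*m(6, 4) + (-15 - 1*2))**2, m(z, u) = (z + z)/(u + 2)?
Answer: 3174/5 ≈ 634.80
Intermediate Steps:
t(h) = h/5 (t(h) = h*(1/5) = h/5)
m(z, u) = 2*z/(2 + u) (m(z, u) = (2*z)/(2 + u) = 2*z/(2 + u))
k = 529 (k = (-6*6/(2 + 4) + (-15 - 1*2))**2 = (-6*6/6 + (-15 - 2))**2 = (-6*6/6 - 17)**2 = (-3*2 - 17)**2 = (-6 - 17)**2 = (-23)**2 = 529)
t(6)*k = ((1/5)*6)*529 = (6/5)*529 = 3174/5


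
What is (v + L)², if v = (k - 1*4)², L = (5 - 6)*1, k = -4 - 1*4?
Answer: 20449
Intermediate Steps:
k = -8 (k = -4 - 4 = -8)
L = -1 (L = -1*1 = -1)
v = 144 (v = (-8 - 1*4)² = (-8 - 4)² = (-12)² = 144)
(v + L)² = (144 - 1)² = 143² = 20449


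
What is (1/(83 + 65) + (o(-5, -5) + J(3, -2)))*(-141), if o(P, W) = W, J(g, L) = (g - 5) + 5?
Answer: 41595/148 ≈ 281.05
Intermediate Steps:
J(g, L) = g (J(g, L) = (-5 + g) + 5 = g)
(1/(83 + 65) + (o(-5, -5) + J(3, -2)))*(-141) = (1/(83 + 65) + (-5 + 3))*(-141) = (1/148 - 2)*(-141) = -295/148*(-141) = 41595/148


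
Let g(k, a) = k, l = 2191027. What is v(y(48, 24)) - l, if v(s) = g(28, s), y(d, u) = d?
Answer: -2190999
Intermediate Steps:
v(s) = 28
v(y(48, 24)) - l = 28 - 1*2191027 = 28 - 2191027 = -2190999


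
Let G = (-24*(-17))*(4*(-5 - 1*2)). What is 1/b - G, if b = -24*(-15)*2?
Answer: 8225281/720 ≈ 11424.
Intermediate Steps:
b = 720 (b = 360*2 = 720)
G = -11424 (G = 408*(4*(-5 - 2)) = 408*(4*(-7)) = 408*(-28) = -11424)
1/b - G = 1/720 - 1*(-11424) = 1/720 + 11424 = 8225281/720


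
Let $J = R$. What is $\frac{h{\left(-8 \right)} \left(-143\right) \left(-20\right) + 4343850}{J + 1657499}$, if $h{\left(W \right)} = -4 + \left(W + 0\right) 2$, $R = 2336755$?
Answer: $\frac{2143325}{1997127} \approx 1.0732$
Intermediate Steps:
$J = 2336755$
$h{\left(W \right)} = -4 + 2 W$ ($h{\left(W \right)} = -4 + W 2 = -4 + 2 W$)
$\frac{h{\left(-8 \right)} \left(-143\right) \left(-20\right) + 4343850}{J + 1657499} = \frac{\left(-4 + 2 \left(-8\right)\right) \left(-143\right) \left(-20\right) + 4343850}{2336755 + 1657499} = \frac{\left(-4 - 16\right) \left(-143\right) \left(-20\right) + 4343850}{3994254} = \left(\left(-20\right) \left(-143\right) \left(-20\right) + 4343850\right) \frac{1}{3994254} = \left(2860 \left(-20\right) + 4343850\right) \frac{1}{3994254} = \left(-57200 + 4343850\right) \frac{1}{3994254} = 4286650 \cdot \frac{1}{3994254} = \frac{2143325}{1997127}$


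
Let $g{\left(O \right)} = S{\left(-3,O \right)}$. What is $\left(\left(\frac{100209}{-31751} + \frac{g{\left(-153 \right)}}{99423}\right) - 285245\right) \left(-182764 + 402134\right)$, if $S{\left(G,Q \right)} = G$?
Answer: $- \frac{65845044834623395550}{1052259891} \approx -6.2575 \cdot 10^{10}$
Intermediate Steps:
$g{\left(O \right)} = -3$
$\left(\left(\frac{100209}{-31751} + \frac{g{\left(-153 \right)}}{99423}\right) - 285245\right) \left(-182764 + 402134\right) = \left(\left(\frac{100209}{-31751} - \frac{3}{99423}\right) - 285245\right) \left(-182764 + 402134\right) = \left(\left(100209 \left(- \frac{1}{31751}\right) - \frac{1}{33141}\right) - 285245\right) 219370 = \left(\left(- \frac{100209}{31751} - \frac{1}{33141}\right) - 285245\right) 219370 = \left(- \frac{3321058220}{1052259891} - 285245\right) 219370 = \left(- \frac{300155193666515}{1052259891}\right) 219370 = - \frac{65845044834623395550}{1052259891}$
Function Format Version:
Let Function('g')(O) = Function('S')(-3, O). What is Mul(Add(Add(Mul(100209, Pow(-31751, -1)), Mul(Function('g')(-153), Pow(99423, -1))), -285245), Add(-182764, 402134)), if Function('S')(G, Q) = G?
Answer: Rational(-65845044834623395550, 1052259891) ≈ -6.2575e+10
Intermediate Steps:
Function('g')(O) = -3
Mul(Add(Add(Mul(100209, Pow(-31751, -1)), Mul(Function('g')(-153), Pow(99423, -1))), -285245), Add(-182764, 402134)) = Mul(Add(Add(Mul(100209, Pow(-31751, -1)), Mul(-3, Pow(99423, -1))), -285245), Add(-182764, 402134)) = Mul(Add(Add(Mul(100209, Rational(-1, 31751)), Mul(-3, Rational(1, 99423))), -285245), 219370) = Mul(Add(Add(Rational(-100209, 31751), Rational(-1, 33141)), -285245), 219370) = Mul(Add(Rational(-3321058220, 1052259891), -285245), 219370) = Mul(Rational(-300155193666515, 1052259891), 219370) = Rational(-65845044834623395550, 1052259891)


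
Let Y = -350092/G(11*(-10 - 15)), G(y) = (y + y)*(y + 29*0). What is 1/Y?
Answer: -75625/175046 ≈ -0.43203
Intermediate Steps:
G(y) = 2*y² (G(y) = (2*y)*(y + 0) = (2*y)*y = 2*y²)
Y = -175046/75625 (Y = -350092*1/(242*(-10 - 15)²) = -350092/(2*(11*(-25))²) = -350092/(2*(-275)²) = -350092/(2*75625) = -350092/151250 = -350092*1/151250 = -175046/75625 ≈ -2.3147)
1/Y = 1/(-175046/75625) = -75625/175046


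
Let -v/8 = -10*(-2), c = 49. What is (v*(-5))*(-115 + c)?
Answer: -52800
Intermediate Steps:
v = -160 (v = -(-80)*(-2) = -8*20 = -160)
(v*(-5))*(-115 + c) = (-160*(-5))*(-115 + 49) = 800*(-66) = -52800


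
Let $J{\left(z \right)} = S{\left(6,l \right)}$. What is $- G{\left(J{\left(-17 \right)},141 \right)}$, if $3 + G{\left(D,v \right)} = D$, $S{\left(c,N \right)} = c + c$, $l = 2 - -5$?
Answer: $-9$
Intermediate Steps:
$l = 7$ ($l = 2 + 5 = 7$)
$S{\left(c,N \right)} = 2 c$
$J{\left(z \right)} = 12$ ($J{\left(z \right)} = 2 \cdot 6 = 12$)
$G{\left(D,v \right)} = -3 + D$
$- G{\left(J{\left(-17 \right)},141 \right)} = - (-3 + 12) = \left(-1\right) 9 = -9$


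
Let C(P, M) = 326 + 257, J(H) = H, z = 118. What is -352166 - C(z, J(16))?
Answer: -352749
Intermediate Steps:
C(P, M) = 583
-352166 - C(z, J(16)) = -352166 - 1*583 = -352166 - 583 = -352749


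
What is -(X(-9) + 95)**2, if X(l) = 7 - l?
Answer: -12321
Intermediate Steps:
-(X(-9) + 95)**2 = -((7 - 1*(-9)) + 95)**2 = -((7 + 9) + 95)**2 = -(16 + 95)**2 = -1*111**2 = -1*12321 = -12321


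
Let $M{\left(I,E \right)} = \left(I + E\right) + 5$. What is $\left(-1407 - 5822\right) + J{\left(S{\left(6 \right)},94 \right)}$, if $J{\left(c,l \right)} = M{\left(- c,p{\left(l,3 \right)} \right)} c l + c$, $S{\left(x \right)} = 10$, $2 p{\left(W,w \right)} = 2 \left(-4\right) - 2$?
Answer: $-16619$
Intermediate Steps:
$p{\left(W,w \right)} = -5$ ($p{\left(W,w \right)} = \frac{2 \left(-4\right) - 2}{2} = \frac{-8 - 2}{2} = \frac{1}{2} \left(-10\right) = -5$)
$M{\left(I,E \right)} = 5 + E + I$ ($M{\left(I,E \right)} = \left(E + I\right) + 5 = 5 + E + I$)
$J{\left(c,l \right)} = c - l c^{2}$ ($J{\left(c,l \right)} = \left(5 - 5 - c\right) c l + c = - c c l + c = - c^{2} l + c = - l c^{2} + c = c - l c^{2}$)
$\left(-1407 - 5822\right) + J{\left(S{\left(6 \right)},94 \right)} = \left(-1407 - 5822\right) + 10 \left(1 - 10 \cdot 94\right) = -7229 + 10 \left(1 - 940\right) = -7229 + 10 \left(-939\right) = -7229 - 9390 = -16619$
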